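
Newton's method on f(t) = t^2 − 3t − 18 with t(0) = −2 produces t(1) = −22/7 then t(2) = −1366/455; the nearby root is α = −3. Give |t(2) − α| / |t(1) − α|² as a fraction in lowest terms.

7/65

t(1) − α = −22/7 − (−3) = −22/7 + 3 = −1/7, so |t(1) − α| = 1/7.
t(2) − α = −1366/455 − (−3) = −1366/455 + 3 = −1/455, so |t(2) − α| = 1/455.
|t(1) − α|² = 1/49.
Ratio = (1/455) / (1/49) = 7/65.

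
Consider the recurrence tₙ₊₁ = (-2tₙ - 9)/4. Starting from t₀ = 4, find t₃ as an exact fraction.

t₁ = (-2·4 - 9)/4 = -17/4.
t₂ = (-2·(-17/4) - 9)/4 = -1/8.
t₃ = (-2·(-1/8) - 9)/4 = -35/16.

-35/16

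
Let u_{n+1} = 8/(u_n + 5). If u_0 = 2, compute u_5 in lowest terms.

13592/10663

u_1 = 8/(2 + 5) = 8/7.
u_2 = 8/(8/7 + 5) = 56/43.
u_3 = 8/(56/43 + 5) = 344/271.
u_4 = 8/(344/271 + 5) = 2168/1699.
u_5 = 8/(2168/1699 + 5) = 13592/10663.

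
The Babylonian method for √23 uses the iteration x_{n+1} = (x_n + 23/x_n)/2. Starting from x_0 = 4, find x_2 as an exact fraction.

2993/624

x_1 = (4 + 23/4)/2 = 39/8.
x_2 = (39/8 + 23/(39/8))/2 = 2993/624.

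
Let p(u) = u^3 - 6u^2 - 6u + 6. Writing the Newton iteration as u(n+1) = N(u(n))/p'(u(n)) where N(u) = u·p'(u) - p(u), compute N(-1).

-14

p'(u) = 3u^2 - 12u - 6.
N(u) = u·p'(u) - p(u) = u·(3u^2 - 12u - 6) - (u^3 - 6u^2 - 6u + 6) = 2u^3 - 6u^2 - 6.
N(-1) = -14.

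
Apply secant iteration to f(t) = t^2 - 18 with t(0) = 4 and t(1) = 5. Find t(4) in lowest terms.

f(4) = -2, f(5) = 7. t(2) = 5 - 7·(5 - 4)/(7 - (-2)) = 38/9.
f(5) = 7, f(38/9) = -14/81. t(3) = (38/9) - (-14/81)·((38/9) - 5)/((-14/81) - 7) = 352/83.
f(38/9) = -14/81, f(352/83) = -98/6889. t(4) = (352/83) - (-98/6889)·((352/83) - (38/9))/((-98/6889) - (-14/81)) = 13411/3161.

13411/3161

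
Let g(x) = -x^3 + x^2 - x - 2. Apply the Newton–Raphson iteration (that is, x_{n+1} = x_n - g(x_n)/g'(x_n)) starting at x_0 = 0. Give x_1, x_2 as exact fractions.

x_1 = -2, x_2 = -22/17

g'(x) = -3x^2 + 2x - 1.
g(0) = -2, g'(0) = -1, so x_1 = 0 - (-2)/(-1) = -2.
g(-2) = 12, g'(-2) = -17, so x_2 = (-2) - 12/(-17) = -22/17.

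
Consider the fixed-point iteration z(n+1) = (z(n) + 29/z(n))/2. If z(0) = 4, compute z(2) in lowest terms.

3881/720

z(1) = (4 + 29/4)/2 = 45/8.
z(2) = (45/8 + 29/(45/8))/2 = 3881/720.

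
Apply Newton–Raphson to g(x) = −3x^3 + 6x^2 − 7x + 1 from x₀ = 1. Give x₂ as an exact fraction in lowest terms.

23/146

g'(x) = −9x^2 + 12x − 7.
g(1) = −3, g'(1) = −4, so x₁ = 1 − (−3)/(−4) = 1/4.
g(1/4) = −27/64, g'(1/4) = −73/16, so x₂ = (1/4) − (−27/64)/(−73/16) = 23/146.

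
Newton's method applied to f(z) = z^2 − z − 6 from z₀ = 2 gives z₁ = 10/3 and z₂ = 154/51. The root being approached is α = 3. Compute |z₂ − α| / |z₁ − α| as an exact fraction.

1/17

z₁ − α = 10/3 − 3 = 1/3, so |z₁ − α| = 1/3.
z₂ − α = 154/51 − 3 = 1/51, so |z₂ − α| = 1/51.
Ratio = (1/51) / (1/3) = 1/17.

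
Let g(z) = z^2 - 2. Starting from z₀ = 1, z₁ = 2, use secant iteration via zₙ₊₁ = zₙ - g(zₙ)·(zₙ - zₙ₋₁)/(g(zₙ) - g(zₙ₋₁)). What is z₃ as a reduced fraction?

7/5

g(1) = -1, g(2) = 2. z₂ = 2 - 2·(2 - 1)/(2 - (-1)) = 4/3.
g(2) = 2, g(4/3) = -2/9. z₃ = (4/3) - (-2/9)·((4/3) - 2)/((-2/9) - 2) = 7/5.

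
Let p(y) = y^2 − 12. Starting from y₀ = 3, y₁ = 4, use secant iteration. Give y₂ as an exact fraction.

24/7

p(3) = −3, p(4) = 4. y₂ = 4 − 4·(4 − 3)/(4 − (−3)) = 24/7.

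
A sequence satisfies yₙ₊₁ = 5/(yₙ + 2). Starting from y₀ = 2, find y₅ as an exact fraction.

785/544

y₁ = 5/(2 + 2) = 5/4.
y₂ = 5/(5/4 + 2) = 20/13.
y₃ = 5/(20/13 + 2) = 65/46.
y₄ = 5/(65/46 + 2) = 230/157.
y₅ = 5/(230/157 + 2) = 785/544.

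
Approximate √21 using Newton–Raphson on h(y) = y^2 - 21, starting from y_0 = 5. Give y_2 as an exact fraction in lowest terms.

h'(y) = 2y.
h(5) = 4, h'(5) = 10, so y_1 = 5 - 4/10 = 23/5.
h(23/5) = 4/25, h'(23/5) = 46/5, so y_2 = (23/5) - (4/25)/(46/5) = 527/115.

527/115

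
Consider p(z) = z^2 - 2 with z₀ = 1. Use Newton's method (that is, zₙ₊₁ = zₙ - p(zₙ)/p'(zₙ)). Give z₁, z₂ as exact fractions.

z₁ = 3/2, z₂ = 17/12

p'(z) = 2z.
p(1) = -1, p'(1) = 2, so z₁ = 1 - (-1)/2 = 3/2.
p(3/2) = 1/4, p'(3/2) = 3, so z₂ = (3/2) - (1/4)/3 = 17/12.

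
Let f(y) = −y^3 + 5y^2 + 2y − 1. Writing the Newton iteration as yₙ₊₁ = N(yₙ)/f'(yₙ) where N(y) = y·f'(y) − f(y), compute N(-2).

f'(y) = −3y^2 + 10y + 2.
N(y) = y·f'(y) − f(y) = y·(−3y^2 + 10y + 2) − (−y^3 + 5y^2 + 2y − 1) = −2y^3 + 5y^2 + 1.
N(-2) = 37.

37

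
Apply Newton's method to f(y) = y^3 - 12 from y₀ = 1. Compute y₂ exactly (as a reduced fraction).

1453/441

f'(y) = 3y^2.
f(1) = -11, f'(1) = 3, so y₁ = 1 - (-11)/3 = 14/3.
f(14/3) = 2420/27, f'(14/3) = 196/3, so y₂ = (14/3) - (2420/27)/(196/3) = 1453/441.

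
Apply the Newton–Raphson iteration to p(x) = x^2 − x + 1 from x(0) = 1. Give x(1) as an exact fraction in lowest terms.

p'(x) = 2x − 1.
p(1) = 1, p'(1) = 1, so x(1) = 1 − 1/1 = 0.

0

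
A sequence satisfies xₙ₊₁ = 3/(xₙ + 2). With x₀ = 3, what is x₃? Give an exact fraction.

39/41

x₁ = 3/(3 + 2) = 3/5.
x₂ = 3/(3/5 + 2) = 15/13.
x₃ = 3/(15/13 + 2) = 39/41.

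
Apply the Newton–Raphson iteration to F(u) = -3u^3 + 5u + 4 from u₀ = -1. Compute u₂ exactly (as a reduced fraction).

F'(u) = -9u^2 + 5.
F(-1) = 2, F'(-1) = -4, so u₁ = (-1) - 2/(-4) = -1/2.
F(-1/2) = 15/8, F'(-1/2) = 11/4, so u₂ = (-1/2) - (15/8)/(11/4) = -13/11.

-13/11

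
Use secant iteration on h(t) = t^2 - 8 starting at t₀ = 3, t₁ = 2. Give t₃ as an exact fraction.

17/6

h(3) = 1, h(2) = -4. t₂ = 2 - (-4)·(2 - 3)/((-4) - 1) = 14/5.
h(2) = -4, h(14/5) = -4/25. t₃ = (14/5) - (-4/25)·((14/5) - 2)/((-4/25) - (-4)) = 17/6.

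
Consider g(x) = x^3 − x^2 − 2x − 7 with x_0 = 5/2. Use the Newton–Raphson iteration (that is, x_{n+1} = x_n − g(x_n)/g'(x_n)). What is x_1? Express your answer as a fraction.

128/47

g'(x) = 3x^2 − 2x − 2.
g(5/2) = −21/8, g'(5/2) = 47/4, so x_1 = (5/2) − (−21/8)/(47/4) = 128/47.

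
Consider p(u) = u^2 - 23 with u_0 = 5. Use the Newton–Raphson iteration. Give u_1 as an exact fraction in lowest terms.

p'(u) = 2u.
p(5) = 2, p'(5) = 10, so u_1 = 5 - 2/10 = 24/5.

24/5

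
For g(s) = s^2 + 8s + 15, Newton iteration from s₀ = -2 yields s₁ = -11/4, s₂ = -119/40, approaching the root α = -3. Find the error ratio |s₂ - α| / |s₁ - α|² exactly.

2/5

s₁ - α = -11/4 - (-3) = -11/4 + 3 = 1/4, so |s₁ - α| = 1/4.
s₂ - α = -119/40 - (-3) = -119/40 + 3 = 1/40, so |s₂ - α| = 1/40.
|s₁ - α|² = 1/16.
Ratio = (1/40) / (1/16) = 2/5.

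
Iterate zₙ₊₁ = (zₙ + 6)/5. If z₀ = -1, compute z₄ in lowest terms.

z₁ = ((-1) + 6)/5 = 1.
z₂ = (1 + 6)/5 = 7/5.
z₃ = ((7/5) + 6)/5 = 37/25.
z₄ = ((37/25) + 6)/5 = 187/125.

187/125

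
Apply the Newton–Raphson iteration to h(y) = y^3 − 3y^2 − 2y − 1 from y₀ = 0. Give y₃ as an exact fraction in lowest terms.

h'(y) = 3y^2 − 6y − 2.
h(0) = −1, h'(0) = −2, so y₁ = 0 − (−1)/(−2) = −1/2.
h(−1/2) = −7/8, h'(−1/2) = 7/4, so y₂ = (−1/2) − (−7/8)/(7/4) = 0.
h(0) = −1, h'(0) = −2, so y₃ = 0 − (−1)/(−2) = −1/2.

−1/2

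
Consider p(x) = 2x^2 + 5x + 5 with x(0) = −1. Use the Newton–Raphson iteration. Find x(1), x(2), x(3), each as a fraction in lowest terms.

p'(x) = 4x + 5.
p(−1) = 2, p'(−1) = 1, so x(1) = (−1) − 2/1 = −3.
p(−3) = 8, p'(−3) = −7, so x(2) = (−3) − 8/(−7) = −13/7.
p(−13/7) = 128/49, p'(−13/7) = −17/7, so x(3) = (−13/7) − (128/49)/(−17/7) = −93/119.

x(1) = −3, x(2) = −13/7, x(3) = −93/119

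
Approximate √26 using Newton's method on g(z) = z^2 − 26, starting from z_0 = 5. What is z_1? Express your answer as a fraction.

51/10

g'(z) = 2z.
g(5) = −1, g'(5) = 10, so z_1 = 5 − (−1)/10 = 51/10.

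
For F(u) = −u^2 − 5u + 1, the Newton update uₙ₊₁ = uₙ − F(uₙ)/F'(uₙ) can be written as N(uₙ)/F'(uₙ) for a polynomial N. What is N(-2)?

F'(u) = −2u − 5.
N(u) = u·F'(u) − F(u) = u·(−2u − 5) − (−u^2 − 5u + 1) = −u^2 − 1.
N(-2) = −5.

−5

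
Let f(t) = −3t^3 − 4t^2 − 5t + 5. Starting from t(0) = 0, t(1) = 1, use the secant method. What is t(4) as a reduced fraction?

1282459/2138363

f(0) = 5, f(1) = −7. t(2) = 1 − (−7)·(1 − 0)/((−7) − 5) = 5/12.
f(1) = −7, f(5/12) = 385/192. t(3) = (5/12) − (385/192)·((5/12) − 1)/((385/192) − (−7)) = 135/247.
f(5/12) = 385/192, f(135/247) = 8777615/15069223. t(4) = (135/247) − (8777615/15069223)·((135/247) − (5/12))/((8777615/15069223) − (385/192)) = 1282459/2138363.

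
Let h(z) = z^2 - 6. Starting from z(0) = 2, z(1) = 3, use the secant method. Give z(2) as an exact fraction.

12/5

h(2) = -2, h(3) = 3. z(2) = 3 - 3·(3 - 2)/(3 - (-2)) = 12/5.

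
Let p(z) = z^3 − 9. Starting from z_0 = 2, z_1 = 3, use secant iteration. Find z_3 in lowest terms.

1609/777

p(2) = −1, p(3) = 18. z_2 = 3 − 18·(3 − 2)/(18 − (−1)) = 39/19.
p(3) = 18, p(39/19) = −2412/6859. z_3 = (39/19) − (−2412/6859)·((39/19) − 3)/((−2412/6859) − 18) = 1609/777.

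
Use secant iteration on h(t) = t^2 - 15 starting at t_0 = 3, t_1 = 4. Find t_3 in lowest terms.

h(3) = -6, h(4) = 1. t_2 = 4 - 1·(4 - 3)/(1 - (-6)) = 27/7.
h(4) = 1, h(27/7) = -6/49. t_3 = (27/7) - (-6/49)·((27/7) - 4)/((-6/49) - 1) = 213/55.

213/55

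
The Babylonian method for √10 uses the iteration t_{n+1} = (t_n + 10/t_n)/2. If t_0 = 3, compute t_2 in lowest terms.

721/228

t_1 = (3 + 10/3)/2 = 19/6.
t_2 = (19/6 + 10/(19/6))/2 = 721/228.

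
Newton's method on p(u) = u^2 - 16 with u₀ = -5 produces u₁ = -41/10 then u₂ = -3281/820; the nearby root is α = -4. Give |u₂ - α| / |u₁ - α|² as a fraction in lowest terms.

u₁ - α = -41/10 - (-4) = -41/10 + 4 = -1/10, so |u₁ - α| = 1/10.
u₂ - α = -3281/820 - (-4) = -3281/820 + 4 = -1/820, so |u₂ - α| = 1/820.
|u₁ - α|² = 1/100.
Ratio = (1/820) / (1/100) = 5/41.

5/41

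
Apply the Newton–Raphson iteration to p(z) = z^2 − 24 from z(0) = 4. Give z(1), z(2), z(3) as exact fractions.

p'(z) = 2z.
p(4) = −8, p'(4) = 8, so z(1) = 4 − (−8)/8 = 5.
p(5) = 1, p'(5) = 10, so z(2) = 5 − 1/10 = 49/10.
p(49/10) = 1/100, p'(49/10) = 49/5, so z(3) = (49/10) − (1/100)/(49/5) = 4801/980.

z(1) = 5, z(2) = 49/10, z(3) = 4801/980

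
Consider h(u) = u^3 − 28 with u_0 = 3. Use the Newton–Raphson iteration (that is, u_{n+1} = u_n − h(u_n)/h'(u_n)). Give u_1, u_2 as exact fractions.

h'(u) = 3u^2.
h(3) = −1, h'(3) = 27, so u_1 = 3 − (−1)/27 = 82/27.
h(82/27) = 244/19683, h'(82/27) = 6724/243, so u_2 = (82/27) − (244/19683)/(6724/243) = 413465/136161.

u_1 = 82/27, u_2 = 413465/136161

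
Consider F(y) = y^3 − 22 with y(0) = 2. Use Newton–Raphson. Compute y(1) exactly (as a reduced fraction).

F'(y) = 3y^2.
F(2) = −14, F'(2) = 12, so y(1) = 2 − (−14)/12 = 19/6.

19/6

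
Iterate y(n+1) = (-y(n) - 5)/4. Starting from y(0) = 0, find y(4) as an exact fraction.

y(1) = (-0 - 5)/4 = -5/4.
y(2) = (-(-5/4) - 5)/4 = -15/16.
y(3) = (-(-15/16) - 5)/4 = -65/64.
y(4) = (-(-65/64) - 5)/4 = -255/256.

-255/256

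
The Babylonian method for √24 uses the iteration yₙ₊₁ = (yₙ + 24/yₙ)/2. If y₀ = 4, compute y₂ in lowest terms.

49/10

y₁ = (4 + 24/4)/2 = 5.
y₂ = (5 + 24/5)/2 = 49/10.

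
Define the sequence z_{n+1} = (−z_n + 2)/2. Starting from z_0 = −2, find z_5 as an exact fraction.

3/4

z_1 = (−(−2) + 2)/2 = 2.
z_2 = (−2 + 2)/2 = 0.
z_3 = (−0 + 2)/2 = 1.
z_4 = (−1 + 2)/2 = 1/2.
z_5 = (−(1/2) + 2)/2 = 3/4.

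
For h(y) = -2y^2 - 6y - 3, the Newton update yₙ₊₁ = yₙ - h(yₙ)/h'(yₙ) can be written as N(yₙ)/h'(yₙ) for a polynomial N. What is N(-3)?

h'(y) = -4y - 6.
N(y) = y·h'(y) - h(y) = y·(-4y - 6) - (-2y^2 - 6y - 3) = -2y^2 + 3.
N(-3) = -15.

-15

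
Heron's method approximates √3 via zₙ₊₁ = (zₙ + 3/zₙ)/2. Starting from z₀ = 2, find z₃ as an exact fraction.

18817/10864

z₁ = (2 + 3/2)/2 = 7/4.
z₂ = (7/4 + 3/(7/4))/2 = 97/56.
z₃ = (97/56 + 3/(97/56))/2 = 18817/10864.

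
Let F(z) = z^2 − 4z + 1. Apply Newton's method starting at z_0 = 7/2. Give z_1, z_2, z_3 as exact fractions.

z_1 = 15/4, z_2 = 209/56, z_3 = 40545/10864

F'(z) = 2z − 4.
F(7/2) = −3/4, F'(7/2) = 3, so z_1 = (7/2) − (−3/4)/3 = 15/4.
F(15/4) = 1/16, F'(15/4) = 7/2, so z_2 = (15/4) − (1/16)/(7/2) = 209/56.
F(209/56) = 1/3136, F'(209/56) = 97/28, so z_3 = (209/56) − (1/3136)/(97/28) = 40545/10864.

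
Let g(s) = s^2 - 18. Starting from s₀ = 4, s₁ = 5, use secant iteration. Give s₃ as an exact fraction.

352/83

g(4) = -2, g(5) = 7. s₂ = 5 - 7·(5 - 4)/(7 - (-2)) = 38/9.
g(5) = 7, g(38/9) = -14/81. s₃ = (38/9) - (-14/81)·((38/9) - 5)/((-14/81) - 7) = 352/83.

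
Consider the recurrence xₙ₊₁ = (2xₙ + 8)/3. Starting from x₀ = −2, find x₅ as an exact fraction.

x₁ = (2·(−2) + 8)/3 = 4/3.
x₂ = (2·(4/3) + 8)/3 = 32/9.
x₃ = (2·(32/9) + 8)/3 = 136/27.
x₄ = (2·(136/27) + 8)/3 = 488/81.
x₅ = (2·(488/81) + 8)/3 = 1624/243.

1624/243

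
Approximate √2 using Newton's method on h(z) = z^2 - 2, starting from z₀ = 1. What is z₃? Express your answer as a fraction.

577/408

h'(z) = 2z.
h(1) = -1, h'(1) = 2, so z₁ = 1 - (-1)/2 = 3/2.
h(3/2) = 1/4, h'(3/2) = 3, so z₂ = (3/2) - (1/4)/3 = 17/12.
h(17/12) = 1/144, h'(17/12) = 17/6, so z₃ = (17/12) - (1/144)/(17/6) = 577/408.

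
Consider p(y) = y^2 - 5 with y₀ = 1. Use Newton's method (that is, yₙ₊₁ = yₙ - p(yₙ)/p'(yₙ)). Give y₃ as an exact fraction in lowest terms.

47/21

p'(y) = 2y.
p(1) = -4, p'(1) = 2, so y₁ = 1 - (-4)/2 = 3.
p(3) = 4, p'(3) = 6, so y₂ = 3 - 4/6 = 7/3.
p(7/3) = 4/9, p'(7/3) = 14/3, so y₃ = (7/3) - (4/9)/(14/3) = 47/21.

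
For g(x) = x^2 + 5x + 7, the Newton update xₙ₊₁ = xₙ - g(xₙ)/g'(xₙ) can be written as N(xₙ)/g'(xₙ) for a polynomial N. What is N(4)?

g'(x) = 2x + 5.
N(x) = x·g'(x) - g(x) = x·(2x + 5) - (x^2 + 5x + 7) = x^2 - 7.
N(4) = 9.

9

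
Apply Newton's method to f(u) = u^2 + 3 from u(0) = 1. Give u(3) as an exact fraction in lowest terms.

f'(u) = 2u.
f(1) = 4, f'(1) = 2, so u(1) = 1 − 4/2 = −1.
f(−1) = 4, f'(−1) = −2, so u(2) = (−1) − 4/(−2) = 1.
f(1) = 4, f'(1) = 2, so u(3) = 1 − 4/2 = −1.

−1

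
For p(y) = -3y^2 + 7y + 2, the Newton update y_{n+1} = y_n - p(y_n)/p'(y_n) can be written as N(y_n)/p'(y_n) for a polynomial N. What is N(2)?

p'(y) = -6y + 7.
N(y) = y·p'(y) - p(y) = y·(-6y + 7) - (-3y^2 + 7y + 2) = -3y^2 - 2.
N(2) = -14.

-14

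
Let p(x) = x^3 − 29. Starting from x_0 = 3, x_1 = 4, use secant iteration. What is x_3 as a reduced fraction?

p(3) = −2, p(4) = 35. x_2 = 4 − 35·(4 − 3)/(35 − (−2)) = 113/37.
p(4) = 35, p(113/37) = −26040/50653. x_3 = (113/37) − (−26040/50653)·((113/37) − 4)/((−26040/50653) − 35) = 157673/51397.

157673/51397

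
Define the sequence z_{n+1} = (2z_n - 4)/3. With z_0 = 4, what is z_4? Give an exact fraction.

-196/81

z_1 = (2·4 - 4)/3 = 4/3.
z_2 = (2·(4/3) - 4)/3 = -4/9.
z_3 = (2·(-4/9) - 4)/3 = -44/27.
z_4 = (2·(-44/27) - 4)/3 = -196/81.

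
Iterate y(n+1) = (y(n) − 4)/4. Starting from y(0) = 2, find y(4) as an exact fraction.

y(1) = (2 − 4)/4 = −1/2.
y(2) = ((−1/2) − 4)/4 = −9/8.
y(3) = ((−9/8) − 4)/4 = −41/32.
y(4) = ((−41/32) − 4)/4 = −169/128.

−169/128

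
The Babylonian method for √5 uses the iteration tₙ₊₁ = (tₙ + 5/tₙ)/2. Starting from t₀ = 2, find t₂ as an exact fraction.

161/72

t₁ = (2 + 5/2)/2 = 9/4.
t₂ = (9/4 + 5/(9/4))/2 = 161/72.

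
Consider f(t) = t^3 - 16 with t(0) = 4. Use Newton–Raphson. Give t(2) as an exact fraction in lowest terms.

f'(t) = 3t^2.
f(4) = 48, f'(4) = 48, so t(1) = 4 - 48/48 = 3.
f(3) = 11, f'(3) = 27, so t(2) = 3 - 11/27 = 70/27.

70/27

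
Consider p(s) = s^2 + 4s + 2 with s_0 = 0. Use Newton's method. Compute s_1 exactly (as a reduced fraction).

−1/2

p'(s) = 2s + 4.
p(0) = 2, p'(0) = 4, so s_1 = 0 − 2/4 = −1/2.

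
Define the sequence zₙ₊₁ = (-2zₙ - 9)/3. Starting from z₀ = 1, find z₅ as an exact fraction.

-527/243

z₁ = (-2·1 - 9)/3 = -11/3.
z₂ = (-2·(-11/3) - 9)/3 = -5/9.
z₃ = (-2·(-5/9) - 9)/3 = -71/27.
z₄ = (-2·(-71/27) - 9)/3 = -101/81.
z₅ = (-2·(-101/81) - 9)/3 = -527/243.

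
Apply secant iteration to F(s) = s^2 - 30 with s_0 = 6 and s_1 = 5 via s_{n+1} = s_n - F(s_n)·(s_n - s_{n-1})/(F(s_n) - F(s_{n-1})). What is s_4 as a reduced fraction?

2525/461

F(6) = 6, F(5) = -5. s_2 = 5 - (-5)·(5 - 6)/((-5) - 6) = 60/11.
F(5) = -5, F(60/11) = -30/121. s_3 = (60/11) - (-30/121)·((60/11) - 5)/((-30/121) - (-5)) = 126/23.
F(60/11) = -30/121, F(126/23) = 6/529. s_4 = (126/23) - (6/529)·((126/23) - (60/11))/((6/529) - (-30/121)) = 2525/461.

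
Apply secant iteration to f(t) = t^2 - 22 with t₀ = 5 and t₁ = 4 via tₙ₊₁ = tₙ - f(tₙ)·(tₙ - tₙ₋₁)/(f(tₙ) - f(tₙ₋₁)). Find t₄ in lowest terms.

1712/365

f(5) = 3, f(4) = -6. t₂ = 4 - (-6)·(4 - 5)/((-6) - 3) = 14/3.
f(4) = -6, f(14/3) = -2/9. t₃ = (14/3) - (-2/9)·((14/3) - 4)/((-2/9) - (-6)) = 61/13.
f(14/3) = -2/9, f(61/13) = 3/169. t₄ = (61/13) - (3/169)·((61/13) - (14/3))/((3/169) - (-2/9)) = 1712/365.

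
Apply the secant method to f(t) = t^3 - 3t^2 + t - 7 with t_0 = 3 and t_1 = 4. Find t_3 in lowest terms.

17863/5405

f(3) = -4, f(4) = 13. t_2 = 4 - 13·(4 - 3)/(13 - (-4)) = 55/17.
f(4) = 13, f(55/17) = -6396/4913. t_3 = (55/17) - (-6396/4913)·((55/17) - 4)/((-6396/4913) - 13) = 17863/5405.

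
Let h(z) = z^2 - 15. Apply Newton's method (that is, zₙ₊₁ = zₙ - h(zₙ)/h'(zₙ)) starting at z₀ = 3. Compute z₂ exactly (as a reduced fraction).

31/8

h'(z) = 2z.
h(3) = -6, h'(3) = 6, so z₁ = 3 - (-6)/6 = 4.
h(4) = 1, h'(4) = 8, so z₂ = 4 - 1/8 = 31/8.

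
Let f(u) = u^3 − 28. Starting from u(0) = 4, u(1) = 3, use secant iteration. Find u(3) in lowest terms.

f(4) = 36, f(3) = −1. u(2) = 3 − (−1)·(3 − 4)/((−1) − 36) = 112/37.
f(3) = −1, f(112/37) = −13356/50653. u(3) = (112/37) − (−13356/50653)·((112/37) − 3)/((−13356/50653) − (−1)) = 113260/37297.

113260/37297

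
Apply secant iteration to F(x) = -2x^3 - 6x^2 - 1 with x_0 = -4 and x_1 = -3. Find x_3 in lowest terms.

F(-4) = 31, F(-3) = -1. x_2 = (-3) - (-1)·((-3) - (-4))/((-1) - 31) = -97/32.
F(-3) = -1, F(-97/32) = -6975/16384. x_3 = (-97/32) - (-6975/16384)·((-97/32) - (-3))/((-6975/16384) - (-1)) = -28739/9409.

-28739/9409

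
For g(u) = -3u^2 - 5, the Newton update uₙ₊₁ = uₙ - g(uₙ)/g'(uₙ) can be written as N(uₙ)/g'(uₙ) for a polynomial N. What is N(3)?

-22

g'(u) = -6u.
N(u) = u·g'(u) - g(u) = u·(-6u) - (-3u^2 - 5) = -3u^2 + 5.
N(3) = -22.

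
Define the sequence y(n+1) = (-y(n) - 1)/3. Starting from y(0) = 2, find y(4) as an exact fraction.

-2/9

y(1) = (-2 - 1)/3 = -1.
y(2) = (-(-1) - 1)/3 = 0.
y(3) = (-0 - 1)/3 = -1/3.
y(4) = (-(-1/3) - 1)/3 = -2/9.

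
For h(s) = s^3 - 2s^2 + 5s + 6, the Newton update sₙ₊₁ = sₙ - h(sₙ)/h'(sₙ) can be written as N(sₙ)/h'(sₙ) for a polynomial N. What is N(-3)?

-78

h'(s) = 3s^2 - 4s + 5.
N(s) = s·h'(s) - h(s) = s·(3s^2 - 4s + 5) - (s^3 - 2s^2 + 5s + 6) = 2s^3 - 2s^2 - 6.
N(-3) = -78.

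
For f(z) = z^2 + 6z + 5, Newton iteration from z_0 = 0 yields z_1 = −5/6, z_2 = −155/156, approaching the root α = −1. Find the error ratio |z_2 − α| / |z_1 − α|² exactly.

3/13

z_1 − α = −5/6 − (−1) = −5/6 + 1 = 1/6, so |z_1 − α| = 1/6.
z_2 − α = −155/156 − (−1) = −155/156 + 1 = 1/156, so |z_2 − α| = 1/156.
|z_1 − α|² = 1/36.
Ratio = (1/156) / (1/36) = 3/13.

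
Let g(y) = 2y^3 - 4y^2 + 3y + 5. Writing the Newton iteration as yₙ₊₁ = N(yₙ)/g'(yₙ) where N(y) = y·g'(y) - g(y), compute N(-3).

g'(y) = 6y^2 - 8y + 3.
N(y) = y·g'(y) - g(y) = y·(6y^2 - 8y + 3) - (2y^3 - 4y^2 + 3y + 5) = 4y^3 - 4y^2 - 5.
N(-3) = -149.

-149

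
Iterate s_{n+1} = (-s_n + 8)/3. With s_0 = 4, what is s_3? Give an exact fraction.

52/27

s_1 = (-4 + 8)/3 = 4/3.
s_2 = (-(4/3) + 8)/3 = 20/9.
s_3 = (-(20/9) + 8)/3 = 52/27.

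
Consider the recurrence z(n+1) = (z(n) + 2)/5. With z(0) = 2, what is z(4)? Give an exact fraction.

z(1) = (2 + 2)/5 = 4/5.
z(2) = ((4/5) + 2)/5 = 14/25.
z(3) = ((14/25) + 2)/5 = 64/125.
z(4) = ((64/125) + 2)/5 = 314/625.

314/625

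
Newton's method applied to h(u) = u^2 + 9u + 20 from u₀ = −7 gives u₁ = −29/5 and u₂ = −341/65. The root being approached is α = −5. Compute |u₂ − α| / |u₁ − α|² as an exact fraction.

u₁ − α = −29/5 − (−5) = −29/5 + 5 = −4/5, so |u₁ − α| = 4/5.
u₂ − α = −341/65 − (−5) = −341/65 + 5 = −16/65, so |u₂ − α| = 16/65.
|u₁ − α|² = 16/25.
Ratio = (16/65) / (16/25) = 5/13.

5/13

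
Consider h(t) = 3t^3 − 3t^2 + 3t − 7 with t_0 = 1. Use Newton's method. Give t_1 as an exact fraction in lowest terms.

5/3

h'(t) = 9t^2 − 6t + 3.
h(1) = −4, h'(1) = 6, so t_1 = 1 − (−4)/6 = 5/3.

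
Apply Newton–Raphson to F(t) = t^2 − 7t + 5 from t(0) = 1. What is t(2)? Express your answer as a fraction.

109/135

F'(t) = 2t − 7.
F(1) = −1, F'(1) = −5, so t(1) = 1 − (−1)/(−5) = 4/5.
F(4/5) = 1/25, F'(4/5) = −27/5, so t(2) = (4/5) − (1/25)/(−27/5) = 109/135.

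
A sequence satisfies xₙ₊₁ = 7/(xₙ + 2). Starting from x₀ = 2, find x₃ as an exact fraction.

x₁ = 7/(2 + 2) = 7/4.
x₂ = 7/(7/4 + 2) = 28/15.
x₃ = 7/(28/15 + 2) = 105/58.

105/58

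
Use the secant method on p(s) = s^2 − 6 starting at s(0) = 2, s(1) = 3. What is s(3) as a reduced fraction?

p(2) = −2, p(3) = 3. s(2) = 3 − 3·(3 − 2)/(3 − (−2)) = 12/5.
p(3) = 3, p(12/5) = −6/25. s(3) = (12/5) − (−6/25)·((12/5) − 3)/((−6/25) − 3) = 22/9.

22/9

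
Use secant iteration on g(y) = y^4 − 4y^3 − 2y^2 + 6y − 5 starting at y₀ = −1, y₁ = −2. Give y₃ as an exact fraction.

−1582985/1134089

g(−1) = −8, g(−2) = 23. y₂ = (−2) − 23·((−2) − (−1))/(23 − (−8)) = −39/31.
g(−2) = 23, g(−39/31) = −4843064/923521. y₃ = (−39/31) − (−4843064/923521)·((−39/31) − (−2))/((−4843064/923521) − 23) = −1582985/1134089.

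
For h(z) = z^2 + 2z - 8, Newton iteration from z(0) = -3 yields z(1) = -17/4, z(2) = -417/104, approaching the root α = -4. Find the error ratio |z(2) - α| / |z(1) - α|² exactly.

2/13

z(1) - α = -17/4 - (-4) = -17/4 + 4 = -1/4, so |z(1) - α| = 1/4.
z(2) - α = -417/104 - (-4) = -417/104 + 4 = -1/104, so |z(2) - α| = 1/104.
|z(1) - α|² = 1/16.
Ratio = (1/104) / (1/16) = 2/13.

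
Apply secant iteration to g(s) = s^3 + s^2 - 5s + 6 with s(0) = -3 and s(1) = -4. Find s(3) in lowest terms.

-51486/16309

g(-3) = 3, g(-4) = -22. s(2) = (-4) - (-22)·((-4) - (-3))/((-22) - 3) = -78/25.
g(-4) = -22, g(-78/25) = 15048/15625. s(3) = (-78/25) - (15048/15625)·((-78/25) - (-4))/((15048/15625) - (-22)) = -51486/16309.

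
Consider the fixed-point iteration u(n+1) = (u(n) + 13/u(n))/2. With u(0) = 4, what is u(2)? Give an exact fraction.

u(1) = (4 + 13/4)/2 = 29/8.
u(2) = (29/8 + 13/(29/8))/2 = 1673/464.

1673/464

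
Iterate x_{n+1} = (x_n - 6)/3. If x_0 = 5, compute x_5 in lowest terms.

x_1 = (5 - 6)/3 = -1/3.
x_2 = ((-1/3) - 6)/3 = -19/9.
x_3 = ((-19/9) - 6)/3 = -73/27.
x_4 = ((-73/27) - 6)/3 = -235/81.
x_5 = ((-235/81) - 6)/3 = -721/243.

-721/243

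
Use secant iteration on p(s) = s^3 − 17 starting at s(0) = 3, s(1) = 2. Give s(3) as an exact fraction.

4709/1813

p(3) = 10, p(2) = −9. s(2) = 2 − (−9)·(2 − 3)/((−9) − 10) = 47/19.
p(2) = −9, p(47/19) = −12780/6859. s(3) = (47/19) − (−12780/6859)·((47/19) − 2)/((−12780/6859) − (−9)) = 4709/1813.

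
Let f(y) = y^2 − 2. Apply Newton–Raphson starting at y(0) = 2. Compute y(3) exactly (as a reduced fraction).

f'(y) = 2y.
f(2) = 2, f'(2) = 4, so y(1) = 2 − 2/4 = 3/2.
f(3/2) = 1/4, f'(3/2) = 3, so y(2) = (3/2) − (1/4)/3 = 17/12.
f(17/12) = 1/144, f'(17/12) = 17/6, so y(3) = (17/12) − (1/144)/(17/6) = 577/408.

577/408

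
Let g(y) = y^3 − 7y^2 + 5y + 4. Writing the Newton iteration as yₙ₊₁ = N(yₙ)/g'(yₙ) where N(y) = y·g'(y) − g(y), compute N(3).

g'(y) = 3y^2 − 14y + 5.
N(y) = y·g'(y) − g(y) = y·(3y^2 − 14y + 5) − (y^3 − 7y^2 + 5y + 4) = 2y^3 − 7y^2 − 4.
N(3) = −13.

−13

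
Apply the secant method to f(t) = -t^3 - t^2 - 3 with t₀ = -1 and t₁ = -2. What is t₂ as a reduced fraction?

-7/4

f(-1) = -3, f(-2) = 1. t₂ = (-2) - 1·((-2) - (-1))/(1 - (-3)) = -7/4.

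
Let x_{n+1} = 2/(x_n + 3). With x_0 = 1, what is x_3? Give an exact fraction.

x_1 = 2/(1 + 3) = 1/2.
x_2 = 2/(1/2 + 3) = 4/7.
x_3 = 2/(4/7 + 3) = 14/25.

14/25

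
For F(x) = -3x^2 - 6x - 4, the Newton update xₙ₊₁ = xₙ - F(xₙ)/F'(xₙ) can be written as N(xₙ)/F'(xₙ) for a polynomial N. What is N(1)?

F'(x) = -6x - 6.
N(x) = x·F'(x) - F(x) = x·(-6x - 6) - (-3x^2 - 6x - 4) = -3x^2 + 4.
N(1) = 1.

1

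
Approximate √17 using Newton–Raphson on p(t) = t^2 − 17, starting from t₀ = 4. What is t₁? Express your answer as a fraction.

33/8

p'(t) = 2t.
p(4) = −1, p'(4) = 8, so t₁ = 4 − (−1)/8 = 33/8.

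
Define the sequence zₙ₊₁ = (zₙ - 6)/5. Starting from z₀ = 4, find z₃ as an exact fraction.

-182/125

z₁ = (4 - 6)/5 = -2/5.
z₂ = ((-2/5) - 6)/5 = -32/25.
z₃ = ((-32/25) - 6)/5 = -182/125.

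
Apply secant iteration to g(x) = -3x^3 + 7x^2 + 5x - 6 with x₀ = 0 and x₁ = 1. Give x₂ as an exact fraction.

g(0) = -6, g(1) = 3. x₂ = 1 - 3·(1 - 0)/(3 - (-6)) = 2/3.

2/3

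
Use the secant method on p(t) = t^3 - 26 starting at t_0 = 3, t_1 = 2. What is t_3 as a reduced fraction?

p(3) = 1, p(2) = -18. t_2 = 2 - (-18)·(2 - 3)/((-18) - 1) = 56/19.
p(2) = -18, p(56/19) = -2718/6859. t_3 = (56/19) - (-2718/6859)·((56/19) - 2)/((-2718/6859) - (-18)) = 3319/1118.

3319/1118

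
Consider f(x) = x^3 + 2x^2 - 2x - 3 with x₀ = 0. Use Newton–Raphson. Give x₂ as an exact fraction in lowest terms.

f'(x) = 3x^2 + 4x - 2.
f(0) = -3, f'(0) = -2, so x₁ = 0 - (-3)/(-2) = -3/2.
f(-3/2) = 9/8, f'(-3/2) = -5/4, so x₂ = (-3/2) - (9/8)/(-5/4) = -3/5.

-3/5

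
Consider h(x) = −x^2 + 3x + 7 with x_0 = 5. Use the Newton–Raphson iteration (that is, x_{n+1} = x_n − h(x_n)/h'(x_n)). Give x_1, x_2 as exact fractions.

x_1 = 32/7, x_2 = 1367/301

h'(x) = −2x + 3.
h(5) = −3, h'(5) = −7, so x_1 = 5 − (−3)/(−7) = 32/7.
h(32/7) = −9/49, h'(32/7) = −43/7, so x_2 = (32/7) − (−9/49)/(−43/7) = 1367/301.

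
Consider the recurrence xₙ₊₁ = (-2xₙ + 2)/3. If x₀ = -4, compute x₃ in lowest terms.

x₁ = (-2·(-4) + 2)/3 = 10/3.
x₂ = (-2·(10/3) + 2)/3 = -14/9.
x₃ = (-2·(-14/9) + 2)/3 = 46/27.

46/27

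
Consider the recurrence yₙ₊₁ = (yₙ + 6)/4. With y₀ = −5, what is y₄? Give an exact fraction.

y₁ = ((−5) + 6)/4 = 1/4.
y₂ = ((1/4) + 6)/4 = 25/16.
y₃ = ((25/16) + 6)/4 = 121/64.
y₄ = ((121/64) + 6)/4 = 505/256.

505/256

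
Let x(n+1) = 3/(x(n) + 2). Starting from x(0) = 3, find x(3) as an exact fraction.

39/41

x(1) = 3/(3 + 2) = 3/5.
x(2) = 3/(3/5 + 2) = 15/13.
x(3) = 3/(15/13 + 2) = 39/41.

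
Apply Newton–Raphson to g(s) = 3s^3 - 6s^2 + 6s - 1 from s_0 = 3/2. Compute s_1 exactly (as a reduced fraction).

g'(s) = 9s^2 - 12s + 6.
g(3/2) = 37/8, g'(3/2) = 33/4, so s_1 = (3/2) - (37/8)/(33/4) = 31/33.

31/33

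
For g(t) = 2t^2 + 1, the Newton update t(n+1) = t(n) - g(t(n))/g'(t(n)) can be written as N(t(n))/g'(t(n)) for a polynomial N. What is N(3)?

g'(t) = 4t.
N(t) = t·g'(t) - g(t) = t·(4t) - (2t^2 + 1) = 2t^2 - 1.
N(3) = 17.

17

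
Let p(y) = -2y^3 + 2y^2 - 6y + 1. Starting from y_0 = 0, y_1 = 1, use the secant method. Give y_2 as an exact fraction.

1/6

p(0) = 1, p(1) = -5. y_2 = 1 - (-5)·(1 - 0)/((-5) - 1) = 1/6.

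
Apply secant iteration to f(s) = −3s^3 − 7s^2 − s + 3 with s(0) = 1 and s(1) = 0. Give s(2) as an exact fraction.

3/11

f(1) = −8, f(0) = 3. s(2) = 0 − 3·(0 − 1)/(3 − (−8)) = 3/11.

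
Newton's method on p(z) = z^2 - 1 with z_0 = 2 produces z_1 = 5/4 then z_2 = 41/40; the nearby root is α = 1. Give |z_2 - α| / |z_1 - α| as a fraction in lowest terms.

1/10

z_1 - α = 5/4 - 1 = 1/4, so |z_1 - α| = 1/4.
z_2 - α = 41/40 - 1 = 1/40, so |z_2 - α| = 1/40.
Ratio = (1/40) / (1/4) = 1/10.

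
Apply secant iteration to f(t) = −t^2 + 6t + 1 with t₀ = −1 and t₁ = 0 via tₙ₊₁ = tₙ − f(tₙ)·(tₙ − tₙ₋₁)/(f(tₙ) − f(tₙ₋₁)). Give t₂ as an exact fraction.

f(−1) = −6, f(0) = 1. t₂ = 0 − 1·(0 − (−1))/(1 − (−6)) = −1/7.

−1/7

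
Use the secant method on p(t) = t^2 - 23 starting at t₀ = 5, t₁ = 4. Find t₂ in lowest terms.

43/9

p(5) = 2, p(4) = -7. t₂ = 4 - (-7)·(4 - 5)/((-7) - 2) = 43/9.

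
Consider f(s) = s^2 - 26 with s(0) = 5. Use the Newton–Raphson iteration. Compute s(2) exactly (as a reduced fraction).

f'(s) = 2s.
f(5) = -1, f'(5) = 10, so s(1) = 5 - (-1)/10 = 51/10.
f(51/10) = 1/100, f'(51/10) = 51/5, so s(2) = (51/10) - (1/100)/(51/5) = 5201/1020.

5201/1020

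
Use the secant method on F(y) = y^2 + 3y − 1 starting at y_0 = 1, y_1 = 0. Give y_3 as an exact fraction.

F(1) = 3, F(0) = −1. y_2 = 0 − (−1)·(0 − 1)/((−1) − 3) = 1/4.
F(0) = −1, F(1/4) = −3/16. y_3 = (1/4) − (−3/16)·((1/4) − 0)/((−3/16) − (−1)) = 4/13.

4/13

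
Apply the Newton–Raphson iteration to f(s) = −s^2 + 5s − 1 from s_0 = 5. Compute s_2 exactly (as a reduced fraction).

551/115

f'(s) = −2s + 5.
f(5) = −1, f'(5) = −5, so s_1 = 5 − (−1)/(−5) = 24/5.
f(24/5) = −1/25, f'(24/5) = −23/5, so s_2 = (24/5) − (−1/25)/(−23/5) = 551/115.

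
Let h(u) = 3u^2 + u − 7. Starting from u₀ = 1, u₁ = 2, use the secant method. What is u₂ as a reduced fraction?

h(1) = −3, h(2) = 7. u₂ = 2 − 7·(2 − 1)/(7 − (−3)) = 13/10.

13/10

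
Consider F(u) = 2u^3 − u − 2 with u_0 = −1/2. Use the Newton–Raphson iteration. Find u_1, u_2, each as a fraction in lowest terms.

F'(u) = 6u^2 − 1.
F(−1/2) = −7/4, F'(−1/2) = 1/2, so u_1 = (−1/2) − (−7/4)/(1/2) = 3.
F(3) = 49, F'(3) = 53, so u_2 = 3 − 49/53 = 110/53.

u_1 = 3, u_2 = 110/53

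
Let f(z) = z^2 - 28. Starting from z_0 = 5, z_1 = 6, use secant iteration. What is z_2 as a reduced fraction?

f(5) = -3, f(6) = 8. z_2 = 6 - 8·(6 - 5)/(8 - (-3)) = 58/11.

58/11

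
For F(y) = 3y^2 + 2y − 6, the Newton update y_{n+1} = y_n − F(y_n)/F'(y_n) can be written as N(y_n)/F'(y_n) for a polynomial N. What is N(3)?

F'(y) = 6y + 2.
N(y) = y·F'(y) − F(y) = y·(6y + 2) − (3y^2 + 2y − 6) = 3y^2 + 6.
N(3) = 33.

33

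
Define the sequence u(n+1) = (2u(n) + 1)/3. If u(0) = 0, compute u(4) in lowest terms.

65/81

u(1) = (2·0 + 1)/3 = 1/3.
u(2) = (2·(1/3) + 1)/3 = 5/9.
u(3) = (2·(5/9) + 1)/3 = 19/27.
u(4) = (2·(19/27) + 1)/3 = 65/81.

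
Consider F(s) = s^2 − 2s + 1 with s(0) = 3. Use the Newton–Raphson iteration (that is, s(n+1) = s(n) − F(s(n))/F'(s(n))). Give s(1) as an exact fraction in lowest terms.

F'(s) = 2s − 2.
F(3) = 4, F'(3) = 4, so s(1) = 3 − 4/4 = 2.

2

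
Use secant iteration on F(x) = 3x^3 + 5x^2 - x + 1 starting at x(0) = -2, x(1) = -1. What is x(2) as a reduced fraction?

-9/5

F(-2) = -1, F(-1) = 4. x(2) = (-1) - 4·((-1) - (-2))/(4 - (-1)) = -9/5.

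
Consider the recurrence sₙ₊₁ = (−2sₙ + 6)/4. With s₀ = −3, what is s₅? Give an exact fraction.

s₁ = (−2·(−3) + 6)/4 = 3.
s₂ = (−2·3 + 6)/4 = 0.
s₃ = (−2·0 + 6)/4 = 3/2.
s₄ = (−2·(3/2) + 6)/4 = 3/4.
s₅ = (−2·(3/4) + 6)/4 = 9/8.

9/8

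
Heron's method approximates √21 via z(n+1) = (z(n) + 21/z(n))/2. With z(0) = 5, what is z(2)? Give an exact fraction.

527/115

z(1) = (5 + 21/5)/2 = 23/5.
z(2) = (23/5 + 21/(23/5))/2 = 527/115.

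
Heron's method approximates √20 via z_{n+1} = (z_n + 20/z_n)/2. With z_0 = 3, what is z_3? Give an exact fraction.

4858801/1086456

z_1 = (3 + 20/3)/2 = 29/6.
z_2 = (29/6 + 20/(29/6))/2 = 1561/348.
z_3 = (1561/348 + 20/(1561/348))/2 = 4858801/1086456.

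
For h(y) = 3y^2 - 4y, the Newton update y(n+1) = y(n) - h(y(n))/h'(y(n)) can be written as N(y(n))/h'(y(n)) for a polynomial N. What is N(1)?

3

h'(y) = 6y - 4.
N(y) = y·h'(y) - h(y) = y·(6y - 4) - (3y^2 - 4y) = 3y^2.
N(1) = 3.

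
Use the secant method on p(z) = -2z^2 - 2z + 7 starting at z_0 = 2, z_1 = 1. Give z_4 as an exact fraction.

p(2) = -5, p(1) = 3. z_2 = 1 - 3·(1 - 2)/(3 - (-5)) = 11/8.
p(1) = 3, p(11/8) = 15/32. z_3 = (11/8) - (15/32)·((11/8) - 1)/((15/32) - 3) = 13/9.
p(11/8) = 15/32, p(13/9) = -5/81. z_4 = (13/9) - (-5/81)·((13/9) - (11/8))/((-5/81) - (15/32)) = 79/55.

79/55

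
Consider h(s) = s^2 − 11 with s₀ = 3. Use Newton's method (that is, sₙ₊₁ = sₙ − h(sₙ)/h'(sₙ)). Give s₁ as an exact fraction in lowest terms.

10/3

h'(s) = 2s.
h(3) = −2, h'(3) = 6, so s₁ = 3 − (−2)/6 = 10/3.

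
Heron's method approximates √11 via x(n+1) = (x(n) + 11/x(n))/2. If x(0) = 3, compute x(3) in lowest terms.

79201/23880

x(1) = (3 + 11/3)/2 = 10/3.
x(2) = (10/3 + 11/(10/3))/2 = 199/60.
x(3) = (199/60 + 11/(199/60))/2 = 79201/23880.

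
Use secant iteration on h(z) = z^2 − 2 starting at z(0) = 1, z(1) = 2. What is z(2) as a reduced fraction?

h(1) = −1, h(2) = 2. z(2) = 2 − 2·(2 − 1)/(2 − (−1)) = 4/3.

4/3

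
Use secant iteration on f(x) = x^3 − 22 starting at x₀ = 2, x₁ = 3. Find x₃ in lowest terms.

24946/8917

f(2) = −14, f(3) = 5. x₂ = 3 − 5·(3 − 2)/(5 − (−14)) = 52/19.
f(3) = 5, f(52/19) = −10290/6859. x₃ = (52/19) − (−10290/6859)·((52/19) − 3)/((−10290/6859) − 5) = 24946/8917.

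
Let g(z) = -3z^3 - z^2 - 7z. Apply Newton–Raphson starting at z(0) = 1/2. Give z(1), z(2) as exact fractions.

z(1) = 4/41, z(2) = 1040/501799

g'(z) = -9z^2 - 2z - 7.
g(1/2) = -33/8, g'(1/2) = -41/4, so z(1) = (1/2) - (-33/8)/(-41/4) = 4/41.
g(4/41) = -47916/68921, g'(4/41) = -12239/1681, so z(2) = (4/41) - (-47916/68921)/(-12239/1681) = 1040/501799.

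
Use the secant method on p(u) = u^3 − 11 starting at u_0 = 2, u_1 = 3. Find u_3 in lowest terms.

p(2) = −3, p(3) = 16. u_2 = 3 − 16·(3 − 2)/(16 − (−3)) = 41/19.
p(3) = 16, p(41/19) = −6528/6859. u_3 = (41/19) − (−6528/6859)·((41/19) − 3)/((−6528/6859) − 16) = 16025/7267.

16025/7267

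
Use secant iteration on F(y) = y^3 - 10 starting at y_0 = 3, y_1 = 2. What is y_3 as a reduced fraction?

F(3) = 17, F(2) = -2. y_2 = 2 - (-2)·(2 - 3)/((-2) - 17) = 40/19.
F(2) = -2, F(40/19) = -4590/6859. y_3 = (40/19) - (-4590/6859)·((40/19) - 2)/((-4590/6859) - (-2)) = 4925/2282.

4925/2282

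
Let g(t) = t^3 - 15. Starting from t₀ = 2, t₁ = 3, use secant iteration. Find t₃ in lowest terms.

6395/2613

g(2) = -7, g(3) = 12. t₂ = 3 - 12·(3 - 2)/(12 - (-7)) = 45/19.
g(3) = 12, g(45/19) = -11760/6859. t₃ = (45/19) - (-11760/6859)·((45/19) - 3)/((-11760/6859) - 12) = 6395/2613.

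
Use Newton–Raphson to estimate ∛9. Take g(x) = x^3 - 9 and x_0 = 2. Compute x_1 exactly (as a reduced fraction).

25/12

g'(x) = 3x^2.
g(2) = -1, g'(2) = 12, so x_1 = 2 - (-1)/12 = 25/12.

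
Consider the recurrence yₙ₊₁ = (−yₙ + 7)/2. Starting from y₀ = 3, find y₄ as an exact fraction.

19/8

y₁ = (−3 + 7)/2 = 2.
y₂ = (−2 + 7)/2 = 5/2.
y₃ = (−(5/2) + 7)/2 = 9/4.
y₄ = (−(9/4) + 7)/2 = 19/8.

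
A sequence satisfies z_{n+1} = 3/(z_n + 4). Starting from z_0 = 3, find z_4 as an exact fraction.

z_1 = 3/(3 + 4) = 3/7.
z_2 = 3/(3/7 + 4) = 21/31.
z_3 = 3/(21/31 + 4) = 93/145.
z_4 = 3/(93/145 + 4) = 435/673.

435/673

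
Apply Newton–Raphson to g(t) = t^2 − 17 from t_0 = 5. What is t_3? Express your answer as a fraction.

187457/45465

g'(t) = 2t.
g(5) = 8, g'(5) = 10, so t_1 = 5 − 8/10 = 21/5.
g(21/5) = 16/25, g'(21/5) = 42/5, so t_2 = (21/5) − (16/25)/(42/5) = 433/105.
g(433/105) = 64/11025, g'(433/105) = 866/105, so t_3 = (433/105) − (64/11025)/(866/105) = 187457/45465.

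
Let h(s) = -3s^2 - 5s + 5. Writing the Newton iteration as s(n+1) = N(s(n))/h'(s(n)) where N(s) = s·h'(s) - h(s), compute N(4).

-53

h'(s) = -6s - 5.
N(s) = s·h'(s) - h(s) = s·(-6s - 5) - (-3s^2 - 5s + 5) = -3s^2 - 5.
N(4) = -53.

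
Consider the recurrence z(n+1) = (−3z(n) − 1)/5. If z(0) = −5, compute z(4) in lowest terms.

z(1) = (−3·(−5) − 1)/5 = 14/5.
z(2) = (−3·(14/5) − 1)/5 = −47/25.
z(3) = (−3·(−47/25) − 1)/5 = 116/125.
z(4) = (−3·(116/125) − 1)/5 = −473/625.

−473/625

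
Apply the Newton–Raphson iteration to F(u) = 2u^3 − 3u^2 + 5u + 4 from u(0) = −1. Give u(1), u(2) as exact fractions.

F'(u) = 6u^2 − 6u + 5.
F(−1) = −6, F'(−1) = 17, so u(1) = (−1) − (−6)/17 = −11/17.
F(−11/17) = −5076/4913, F'(−11/17) = 3293/289, so u(2) = (−11/17) − (−5076/4913)/(3293/289) = −31147/55981.

u(1) = −11/17, u(2) = −31147/55981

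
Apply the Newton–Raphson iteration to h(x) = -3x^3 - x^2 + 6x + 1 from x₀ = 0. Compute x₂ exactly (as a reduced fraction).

h'(x) = -9x^2 - 2x + 6.
h(0) = 1, h'(0) = 6, so x₁ = 0 - 1/6 = -1/6.
h(-1/6) = -1/72, h'(-1/6) = 73/12, so x₂ = (-1/6) - (-1/72)/(73/12) = -12/73.

-12/73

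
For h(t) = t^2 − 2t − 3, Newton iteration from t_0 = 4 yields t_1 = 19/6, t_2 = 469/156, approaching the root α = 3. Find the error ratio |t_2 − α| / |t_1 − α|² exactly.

t_1 − α = 19/6 − 3 = 1/6, so |t_1 − α| = 1/6.
t_2 − α = 469/156 − 3 = 1/156, so |t_2 − α| = 1/156.
|t_1 − α|² = 1/36.
Ratio = (1/156) / (1/36) = 3/13.

3/13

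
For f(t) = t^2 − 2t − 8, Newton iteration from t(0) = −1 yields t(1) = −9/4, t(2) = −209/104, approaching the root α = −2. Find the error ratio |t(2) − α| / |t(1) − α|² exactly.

2/13

t(1) − α = −9/4 − (−2) = −9/4 + 2 = −1/4, so |t(1) − α| = 1/4.
t(2) − α = −209/104 − (−2) = −209/104 + 2 = −1/104, so |t(2) − α| = 1/104.
|t(1) − α|² = 1/16.
Ratio = (1/104) / (1/16) = 2/13.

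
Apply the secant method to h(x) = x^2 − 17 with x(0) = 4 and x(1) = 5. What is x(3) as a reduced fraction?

169/41

h(4) = −1, h(5) = 8. x(2) = 5 − 8·(5 − 4)/(8 − (−1)) = 37/9.
h(5) = 8, h(37/9) = −8/81. x(3) = (37/9) − (−8/81)·((37/9) − 5)/((−8/81) − 8) = 169/41.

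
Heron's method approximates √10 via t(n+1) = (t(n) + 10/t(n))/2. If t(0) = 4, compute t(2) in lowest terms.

329/104

t(1) = (4 + 10/4)/2 = 13/4.
t(2) = (13/4 + 10/(13/4))/2 = 329/104.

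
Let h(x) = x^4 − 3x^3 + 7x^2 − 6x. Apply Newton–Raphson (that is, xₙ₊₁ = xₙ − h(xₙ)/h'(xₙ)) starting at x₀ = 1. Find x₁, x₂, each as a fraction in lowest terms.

h'(x) = 4x^3 − 9x^2 + 14x − 6.
h(1) = −1, h'(1) = 3, so x₁ = 1 − (−1)/3 = 4/3.
h(4/3) = 40/81, h'(4/3) = 166/27, so x₂ = (4/3) − (40/81)/(166/27) = 104/83.

x₁ = 4/3, x₂ = 104/83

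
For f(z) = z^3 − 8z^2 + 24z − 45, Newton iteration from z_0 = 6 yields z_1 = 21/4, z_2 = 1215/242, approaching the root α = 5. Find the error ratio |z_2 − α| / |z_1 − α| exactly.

10/121

z_1 − α = 21/4 − 5 = 1/4, so |z_1 − α| = 1/4.
z_2 − α = 1215/242 − 5 = 5/242, so |z_2 − α| = 5/242.
Ratio = (5/242) / (1/4) = 10/121.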